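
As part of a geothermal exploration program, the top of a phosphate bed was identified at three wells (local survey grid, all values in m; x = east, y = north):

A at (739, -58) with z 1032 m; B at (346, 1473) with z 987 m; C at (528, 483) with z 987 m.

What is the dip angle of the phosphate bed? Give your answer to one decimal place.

Let the plane be z = a·x + b·y + c.
B−A: −393a + 1531b = −45;  C−A: −211a + 541b = −45.
Solving gives a = 0.40343, b = 0.07417.
Gradient magnitude |∇z| = √(a² + b²) = √(0.16276 + 0.00550) = 0.41019.
True dip = arctan(0.41019) = 22.3°, dipping toward W (azimuth ≈ 260°).

22.3°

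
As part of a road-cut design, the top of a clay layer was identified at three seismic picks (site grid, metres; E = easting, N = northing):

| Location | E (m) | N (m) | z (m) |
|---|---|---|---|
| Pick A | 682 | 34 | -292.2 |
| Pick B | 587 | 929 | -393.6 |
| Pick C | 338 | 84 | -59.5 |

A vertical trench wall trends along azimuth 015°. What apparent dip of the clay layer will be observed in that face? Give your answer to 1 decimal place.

20.0°

Let the plane be z = a·E + b·N + c.
Pick B−Pick A: −95a + 895b = −101.4;  Pick C−Pick A: −344a + 50b = 232.7.
Solving gives a = −0.70378, b = −0.18800.
Unit vector along 015° is (sin 15°, cos 15°) = (0.2588, 0.9659).
Slope in that direction = a·(0.2588) + b·(0.9659) = −0.36374.
Apparent dip = arctan|0.36374| = 20.0° (true dip is 36.1°, so apparent ≤ true as expected).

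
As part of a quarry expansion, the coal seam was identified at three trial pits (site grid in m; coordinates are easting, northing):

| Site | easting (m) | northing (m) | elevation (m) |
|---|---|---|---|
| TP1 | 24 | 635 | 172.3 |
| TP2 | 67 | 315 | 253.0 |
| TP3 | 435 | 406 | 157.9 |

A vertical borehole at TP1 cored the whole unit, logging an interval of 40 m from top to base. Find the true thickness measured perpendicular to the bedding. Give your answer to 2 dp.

37.91 m

Two edge vectors: TP1→TP2 = (43, -320, 80.7), TP1→TP3 = (411, -229, -14.4).
Normal n = (TP1→TP2) × (TP1→TP3) = (23088.3, 33786.9, 121673).
So ∂z/∂easting = −n_x/n_z = −0.18976 and ∂z/∂northing = −n_y/n_z = −0.27769.
|∇z| = √(a²+b²) = 0.33633, so dip δ = arctan(0.33633) = 18.59°.
True thickness = vertical thickness × cos δ = 40 × cos 18.59° = 37.91 m.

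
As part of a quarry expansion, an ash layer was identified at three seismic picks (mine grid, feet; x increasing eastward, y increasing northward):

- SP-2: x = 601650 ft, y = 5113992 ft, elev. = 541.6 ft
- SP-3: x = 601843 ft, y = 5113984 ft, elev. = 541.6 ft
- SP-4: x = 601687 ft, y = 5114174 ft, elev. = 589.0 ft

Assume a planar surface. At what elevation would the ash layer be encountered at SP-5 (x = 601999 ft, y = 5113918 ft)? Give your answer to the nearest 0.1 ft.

Let the plane be z = a·x + b·y + c.
SP-3−SP-2: 193a − 8b = 0;  SP-4−SP-2: 37a + 182b = 47.4.
Solving gives a = 0.010705211, b = 0.258263226.
Then c = 541.6 − a·601650 − b·5113992 = −1326655.26.
At (601999, 5113918): z = 6444.5 + 1320737.0 − 1326655.26 = 526.2 ft.

526.2 ft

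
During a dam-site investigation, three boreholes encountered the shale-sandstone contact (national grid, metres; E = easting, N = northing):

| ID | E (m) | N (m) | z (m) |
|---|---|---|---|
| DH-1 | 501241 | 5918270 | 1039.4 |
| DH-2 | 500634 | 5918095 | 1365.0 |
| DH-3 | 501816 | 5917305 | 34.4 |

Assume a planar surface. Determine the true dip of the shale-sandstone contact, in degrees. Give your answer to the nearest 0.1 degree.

43.3°

Two edge vectors: DH-1→DH-2 = (-607, -175, 325.6), DH-1→DH-3 = (575, -965, -1005).
Normal n = (DH-1→DH-2) × (DH-1→DH-3) = (490079, -422815, 686380).
So ∂z/∂E = −n_x/n_z = −0.71401 and ∂z/∂N = −n_y/n_z = 0.61601.
Gradient magnitude |∇z| = √(a² + b²) = √(0.50980 + 0.37946) = 0.94301.
True dip = arctan(0.94301) = 43.3°, dipping toward SE (azimuth ≈ 131°).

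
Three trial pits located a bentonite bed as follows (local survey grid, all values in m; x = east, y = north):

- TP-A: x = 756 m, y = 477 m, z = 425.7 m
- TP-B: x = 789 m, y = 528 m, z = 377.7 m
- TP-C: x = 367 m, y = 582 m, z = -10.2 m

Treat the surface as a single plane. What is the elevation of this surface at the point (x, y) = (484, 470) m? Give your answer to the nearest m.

Two edge vectors: TP-A→TP-B = (33, 51, -48), TP-A→TP-C = (-389, 105, -435.9).
Normal n = (TP-A→TP-B) × (TP-A→TP-C) = (-17190.9, 33056.7, 23304).
So ∂z/∂x = −n_x/n_z = 0.73768 and ∂z/∂y = −n_y/n_z = −1.41850.
Intercept c from TP-A: 425.7 − 557.69 + 676.62 = 544.64.
At (484, 470): z = 357.0 − 666.7 + 544.64 = 235.0 m.

235 m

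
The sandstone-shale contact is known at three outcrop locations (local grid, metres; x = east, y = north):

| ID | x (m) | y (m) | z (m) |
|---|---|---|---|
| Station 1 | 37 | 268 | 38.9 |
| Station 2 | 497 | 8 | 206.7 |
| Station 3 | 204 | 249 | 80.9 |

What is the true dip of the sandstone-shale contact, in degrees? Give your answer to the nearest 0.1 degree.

Let the plane be z = a·x + b·y + c.
Station 2−Station 1: 460a − 260b = 167.8;  Station 3−Station 1: 167a − 19b = 42.
Solving gives a = 0.22295, b = −0.25094.
Gradient magnitude |∇z| = √(a² + b²) = √(0.04971 + 0.06297) = 0.33567.
True dip = arctan(0.33567) = 18.6°, dipping toward NW (azimuth ≈ 318°).

18.6°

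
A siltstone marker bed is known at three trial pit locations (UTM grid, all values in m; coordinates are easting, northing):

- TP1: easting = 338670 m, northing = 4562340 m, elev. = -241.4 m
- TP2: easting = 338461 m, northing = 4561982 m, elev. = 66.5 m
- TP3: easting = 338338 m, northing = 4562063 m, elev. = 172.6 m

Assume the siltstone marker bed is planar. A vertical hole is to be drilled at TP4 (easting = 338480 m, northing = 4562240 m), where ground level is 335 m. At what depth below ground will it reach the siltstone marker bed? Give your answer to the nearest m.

355 m

Two edge vectors: TP1→TP2 = (-209, -358, 307.9), TP1→TP3 = (-332, -277, 414).
Normal n = (TP1→TP2) × (TP1→TP3) = (-62923.7, -15696.8, -60963).
So ∂z/∂easting = −n_x/n_z = −1.03216213 and ∂z/∂northing = −n_y/n_z = −0.25748077.
Intercept c from TP1: -241.4 + 349562.35 + 1174714.80 = 1524035.75.
At (338480, 4562240): z_contact = −349366.2 − 1174689.1 + 1524035.75 = -19.5 m.
Depth below ground = 335 − (-19.5) = 355 m.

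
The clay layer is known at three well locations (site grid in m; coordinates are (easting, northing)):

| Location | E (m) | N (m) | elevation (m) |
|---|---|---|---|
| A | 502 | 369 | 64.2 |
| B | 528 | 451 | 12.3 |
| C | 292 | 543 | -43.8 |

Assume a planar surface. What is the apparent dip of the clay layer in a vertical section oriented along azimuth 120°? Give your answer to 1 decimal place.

Two edge vectors: A→B = (26, 82, -51.9), A→C = (-210, 174, -108).
Normal n = (A→B) × (A→C) = (174.6, 13707, 21744).
So ∂z/∂E = −n_x/n_z = −0.00803 and ∂z/∂N = −n_y/n_z = −0.63038.
Unit vector along 120° is (sin 120°, cos 120°) = (0.8660, -0.5000).
Slope in that direction = a·(0.8660) + b·(-0.5000) = 0.30824.
Apparent dip = arctan|0.30824| = 17.1° (true dip is 32.2°, so apparent ≤ true as expected).

17.1°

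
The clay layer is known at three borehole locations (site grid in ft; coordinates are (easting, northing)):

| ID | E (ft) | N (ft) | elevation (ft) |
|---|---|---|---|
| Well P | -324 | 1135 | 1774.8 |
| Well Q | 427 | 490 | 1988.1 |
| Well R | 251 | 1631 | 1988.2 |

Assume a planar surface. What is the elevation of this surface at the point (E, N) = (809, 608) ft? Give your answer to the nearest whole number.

2119 ft

Let the plane be z = a·E + b·N + c.
Well Q−Well P: 751a − 645b = 213.3;  Well R−Well P: 575a + 496b = 213.4.
Solving gives a = 0.32748, b = 0.05060.
Then c = 1774.8 − a·-324 − b·1135 = 1823.47.
At (809, 608): z = 264.9 + 30.8 + 1823.47 = 2119.2 ft.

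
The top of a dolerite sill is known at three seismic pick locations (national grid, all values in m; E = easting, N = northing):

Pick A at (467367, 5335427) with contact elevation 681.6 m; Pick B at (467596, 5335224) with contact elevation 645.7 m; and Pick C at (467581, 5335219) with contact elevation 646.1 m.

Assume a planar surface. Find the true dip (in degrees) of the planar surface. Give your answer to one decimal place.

7.0°

Let the plane be z = a·E + b·N + c.
Pick B−Pick A: 229a − 203b = −35.9;  Pick C−Pick A: 214a − 208b = −35.5.
Solving gives a = −0.06222, b = 0.10666.
Gradient magnitude |∇z| = √(a² + b²) = √(0.00387 + 0.01138) = 0.12348.
True dip = arctan(0.12348) = 7.0°, dipping toward SSE (azimuth ≈ 150°).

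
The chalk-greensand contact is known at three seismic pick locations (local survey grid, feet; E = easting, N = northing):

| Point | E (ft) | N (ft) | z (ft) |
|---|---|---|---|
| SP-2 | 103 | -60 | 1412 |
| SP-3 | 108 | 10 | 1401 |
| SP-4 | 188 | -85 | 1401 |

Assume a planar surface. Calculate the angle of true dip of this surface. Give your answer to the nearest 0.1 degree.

12.7°

Let the plane be z = a·E + b·N + c.
SP-3−SP-2: 5a + 70b = −11;  SP-4−SP-2: 85a − 25b = −11.
Solving gives a = −0.17202, b = −0.14486.
Gradient magnitude |∇z| = √(a² + b²) = √(0.02959 + 0.02098) = 0.22488.
True dip = arctan(0.22488) = 12.7°, dipping toward NE (azimuth ≈ 050°).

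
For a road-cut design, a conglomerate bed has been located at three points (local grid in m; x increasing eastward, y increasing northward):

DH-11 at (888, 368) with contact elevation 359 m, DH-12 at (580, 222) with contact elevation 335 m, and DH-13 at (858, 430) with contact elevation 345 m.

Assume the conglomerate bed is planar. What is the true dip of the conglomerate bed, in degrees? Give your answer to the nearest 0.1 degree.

Two edge vectors: DH-11→DH-12 = (-308, -146, -24), DH-11→DH-13 = (-30, 62, -14).
Normal n = (DH-11→DH-12) × (DH-11→DH-13) = (3532, -3592, -23476).
So ∂z/∂x = −n_x/n_z = 0.15045 and ∂z/∂y = −n_y/n_z = −0.15301.
Gradient magnitude |∇z| = √(a² + b²) = √(0.02264 + 0.02341) = 0.21459.
True dip = arctan(0.21459) = 12.1°, dipping toward NW (azimuth ≈ 315°).

12.1°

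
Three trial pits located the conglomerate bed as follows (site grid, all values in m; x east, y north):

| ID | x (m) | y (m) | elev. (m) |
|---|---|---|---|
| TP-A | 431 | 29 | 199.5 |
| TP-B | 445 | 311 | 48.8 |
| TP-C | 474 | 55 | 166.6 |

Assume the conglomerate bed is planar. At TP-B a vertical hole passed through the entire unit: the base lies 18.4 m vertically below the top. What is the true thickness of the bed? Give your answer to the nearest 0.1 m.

15.2 m

Two edge vectors: TP-A→TP-B = (14, 282, -150.7), TP-A→TP-C = (43, 26, -32.9).
Normal n = (TP-A→TP-B) × (TP-A→TP-C) = (-5359.6, -6019.5, -11762).
So ∂z/∂x = −n_x/n_z = −0.45567 and ∂z/∂y = −n_y/n_z = −0.51178.
|∇z| = √(a²+b²) = 0.68524, so dip δ = arctan(0.68524) = 34.42°.
True thickness = vertical thickness × cos δ = 18.4 × cos 34.42° = 15.2 m.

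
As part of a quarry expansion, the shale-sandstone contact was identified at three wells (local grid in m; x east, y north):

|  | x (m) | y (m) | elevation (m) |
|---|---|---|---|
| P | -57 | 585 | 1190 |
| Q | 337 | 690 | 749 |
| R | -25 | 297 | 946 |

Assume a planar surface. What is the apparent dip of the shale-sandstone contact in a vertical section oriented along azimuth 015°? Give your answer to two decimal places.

18.78°

Two edge vectors: P→Q = (394, 105, -441), P→R = (32, -288, -244).
Normal n = (P→Q) × (P→R) = (-152628, 82024, -116832).
So ∂z/∂x = −n_x/n_z = −1.30639 and ∂z/∂y = −n_y/n_z = 0.70207.
Unit vector along 015° is (sin 15°, cos 15°) = (0.2588, 0.9659).
Slope in that direction = a·(0.2588) + b·(0.9659) = 0.34003.
Apparent dip = arctan|0.34003| = 18.78° (true dip is 56.0°, so apparent ≤ true as expected).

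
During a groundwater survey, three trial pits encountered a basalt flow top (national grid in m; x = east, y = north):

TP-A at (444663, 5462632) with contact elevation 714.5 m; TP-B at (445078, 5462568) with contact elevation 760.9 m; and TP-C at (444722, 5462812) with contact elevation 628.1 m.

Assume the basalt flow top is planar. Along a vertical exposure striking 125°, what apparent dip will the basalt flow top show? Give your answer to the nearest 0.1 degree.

Two edge vectors: TP-A→TP-B = (415, -64, 46.4), TP-A→TP-C = (59, 180, -86.4).
Normal n = (TP-A→TP-B) × (TP-A→TP-C) = (-2822.4, 38593.6, 78476).
So ∂z/∂x = −n_x/n_z = 0.03597 and ∂z/∂y = −n_y/n_z = −0.49179.
Unit vector along 125° is (sin 125°, cos 125°) = (0.8192, -0.5736).
Slope in that direction = a·(0.8192) + b·(-0.5736) = 0.31154.
Apparent dip = arctan|0.31154| = 17.3° (true dip is 26.2°, so apparent ≤ true as expected).

17.3°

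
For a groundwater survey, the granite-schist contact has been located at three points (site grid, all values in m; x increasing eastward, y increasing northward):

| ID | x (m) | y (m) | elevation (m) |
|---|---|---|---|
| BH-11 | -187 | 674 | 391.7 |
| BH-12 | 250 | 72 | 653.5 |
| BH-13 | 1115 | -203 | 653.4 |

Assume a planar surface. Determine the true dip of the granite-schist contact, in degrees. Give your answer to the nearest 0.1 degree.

Let the plane be z = a·x + b·y + c.
BH-12−BH-11: 437a − 602b = 261.8;  BH-13−BH-11: 1302a − 877b = 261.7.
Solving gives a = −0.17989, b = −0.56547.
Gradient magnitude |∇z| = √(a² + b²) = √(0.03236 + 0.31975) = 0.59339.
True dip = arctan(0.59339) = 30.7°, dipping toward NNE (azimuth ≈ 018°).

30.7°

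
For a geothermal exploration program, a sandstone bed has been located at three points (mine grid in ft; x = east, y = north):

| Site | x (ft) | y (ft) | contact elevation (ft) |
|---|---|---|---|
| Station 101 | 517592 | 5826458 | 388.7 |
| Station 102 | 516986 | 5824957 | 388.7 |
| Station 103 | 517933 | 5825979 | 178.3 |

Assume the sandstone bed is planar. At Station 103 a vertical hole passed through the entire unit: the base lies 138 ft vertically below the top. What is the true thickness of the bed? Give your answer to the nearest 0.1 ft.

127.0 ft

Let the plane be z = a·x + b·y + c.
Station 102−Station 101: −606a − 1501b = 0;  Station 103−Station 101: 341a − 479b = −210.4.
Solving gives a = −0.39372, b = 0.15896.
|∇z| = √(a²+b²) = 0.42460, so dip δ = arctan(0.42460) = 23.01°.
True thickness = vertical thickness × cos δ = 138 × cos 23.01° = 127.0 ft.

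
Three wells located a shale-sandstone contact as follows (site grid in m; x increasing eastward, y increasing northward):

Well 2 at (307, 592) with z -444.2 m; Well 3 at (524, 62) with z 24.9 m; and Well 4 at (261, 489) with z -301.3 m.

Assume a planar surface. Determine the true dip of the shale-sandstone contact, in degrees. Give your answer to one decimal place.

Two edge vectors: Well 2→Well 3 = (217, -530, 469.1), Well 2→Well 4 = (-46, -103, 142.9).
Normal n = (Well 2→Well 3) × (Well 2→Well 4) = (-27419.7, -52587.9, -46731).
So ∂z/∂x = −n_x/n_z = −0.58676 and ∂z/∂y = −n_y/n_z = −1.12533.
Gradient magnitude |∇z| = √(a² + b²) = √(0.34428 + 1.26637) = 1.26912.
True dip = arctan(1.26912) = 51.8°, dipping toward NNE (azimuth ≈ 028°).

51.8°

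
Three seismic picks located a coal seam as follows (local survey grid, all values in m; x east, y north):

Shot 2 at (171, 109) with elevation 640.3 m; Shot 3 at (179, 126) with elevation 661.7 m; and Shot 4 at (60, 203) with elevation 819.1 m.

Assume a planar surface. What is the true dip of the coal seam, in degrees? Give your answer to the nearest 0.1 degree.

56.2°

Two edge vectors: Shot 2→Shot 3 = (8, 17, 21.4), Shot 2→Shot 4 = (-111, 94, 178.8).
Normal n = (Shot 2→Shot 3) × (Shot 2→Shot 4) = (1028, -3805.8, 2639).
So ∂z/∂x = −n_x/n_z = −0.38954 and ∂z/∂y = −n_y/n_z = 1.44214.
Gradient magnitude |∇z| = √(a² + b²) = √(0.15174 + 2.07976) = 1.49382.
True dip = arctan(1.49382) = 56.2°, dipping toward SSE (azimuth ≈ 165°).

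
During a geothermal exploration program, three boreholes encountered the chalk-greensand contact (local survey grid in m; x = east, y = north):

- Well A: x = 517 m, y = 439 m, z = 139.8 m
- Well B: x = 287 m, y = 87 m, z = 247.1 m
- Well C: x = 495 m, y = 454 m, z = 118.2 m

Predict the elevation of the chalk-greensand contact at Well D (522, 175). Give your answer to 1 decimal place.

315.3 m

Two edge vectors: Well A→Well B = (-230, -352, 107.3), Well A→Well C = (-22, 15, -21.6).
Normal n = (Well A→Well B) × (Well A→Well C) = (5993.7, -7328.6, -11194).
So ∂z/∂x = −n_x/n_z = 0.53544 and ∂z/∂y = −n_y/n_z = −0.65469.
Intercept c from Well A: 139.8 − 276.82 + 287.41 = 150.39.
At (522, 175): z = 279.5 − 114.6 + 150.39 = 315.3 m.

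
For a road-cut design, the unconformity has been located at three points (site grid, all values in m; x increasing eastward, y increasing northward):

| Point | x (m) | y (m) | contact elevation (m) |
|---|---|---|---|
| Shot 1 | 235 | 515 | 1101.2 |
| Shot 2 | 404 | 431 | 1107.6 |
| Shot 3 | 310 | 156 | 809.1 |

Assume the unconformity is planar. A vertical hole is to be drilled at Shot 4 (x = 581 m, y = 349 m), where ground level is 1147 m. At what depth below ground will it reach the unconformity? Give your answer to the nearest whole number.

Let the plane be z = a·x + b·y + c.
Shot 2−Shot 1: 169a − 84b = 6.4;  Shot 3−Shot 1: 75a − 359b = −292.1.
Solving gives a = 0.49354, b = 0.91676.
Then c = 1101.2 − a·235 − b·515 = 513.09.
At (581, 349): z_contact = 286.7 + 319.9 + 513.09 = 1119.8 m.
Depth below ground = 1147 − 1119.8 = 27 m.

27 m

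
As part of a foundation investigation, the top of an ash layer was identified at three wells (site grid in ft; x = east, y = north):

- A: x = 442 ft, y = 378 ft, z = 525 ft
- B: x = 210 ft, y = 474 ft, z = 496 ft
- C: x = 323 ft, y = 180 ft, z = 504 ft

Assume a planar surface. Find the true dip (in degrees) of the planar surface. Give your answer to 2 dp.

Let the plane be z = a·x + b·y + c.
B−A: −232a + 96b = −29;  C−A: −119a − 198b = −21.
Solving gives a = 0.13525, b = 0.02477.
Gradient magnitude |∇z| = √(a² + b²) = √(0.01829 + 0.00061) = 0.13750.
True dip = arctan(0.13750) = 7.83°, dipping toward W (azimuth ≈ 260°).

7.83°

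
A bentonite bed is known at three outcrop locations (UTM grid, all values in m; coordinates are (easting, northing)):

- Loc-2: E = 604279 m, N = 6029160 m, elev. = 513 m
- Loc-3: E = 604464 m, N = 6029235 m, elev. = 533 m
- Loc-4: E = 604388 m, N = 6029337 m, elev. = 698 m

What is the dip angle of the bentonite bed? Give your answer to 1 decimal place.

53.9°

Let the plane be z = a·E + b·N + c.
Loc-3−Loc-2: 185a + 75b = 20;  Loc-4−Loc-2: 109a + 177b = 185.
Solving gives a = −0.42063, b = 1.30423.
Gradient magnitude |∇z| = √(a² + b²) = √(0.17693 + 1.70102) = 1.37039.
True dip = arctan(1.37039) = 53.9°, dipping toward SSE (azimuth ≈ 162°).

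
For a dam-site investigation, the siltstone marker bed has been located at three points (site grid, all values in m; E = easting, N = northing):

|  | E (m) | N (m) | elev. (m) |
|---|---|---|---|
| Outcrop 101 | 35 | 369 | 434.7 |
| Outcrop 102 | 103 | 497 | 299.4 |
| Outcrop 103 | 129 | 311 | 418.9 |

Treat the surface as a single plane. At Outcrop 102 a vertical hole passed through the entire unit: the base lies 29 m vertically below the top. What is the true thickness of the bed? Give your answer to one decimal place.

21.0 m

Two edge vectors: Outcrop 101→Outcrop 102 = (68, 128, -135.3), Outcrop 101→Outcrop 103 = (94, -58, -15.8).
Normal n = (Outcrop 101→Outcrop 102) × (Outcrop 101→Outcrop 103) = (-9869.8, -11643.8, -15976).
So ∂z/∂E = −n_x/n_z = −0.61779 and ∂z/∂N = −n_y/n_z = −0.72883.
|∇z| = √(a²+b²) = 0.95544, so dip δ = arctan(0.95544) = 43.69°.
True thickness = vertical thickness × cos δ = 29 × cos 43.69° = 21.0 m.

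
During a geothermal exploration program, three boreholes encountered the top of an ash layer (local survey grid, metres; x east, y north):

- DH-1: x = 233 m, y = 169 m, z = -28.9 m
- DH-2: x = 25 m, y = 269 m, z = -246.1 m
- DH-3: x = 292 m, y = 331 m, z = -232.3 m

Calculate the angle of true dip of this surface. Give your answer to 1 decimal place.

Two edge vectors: DH-1→DH-2 = (-208, 100, -217.2), DH-1→DH-3 = (59, 162, -203.4).
Normal n = (DH-1→DH-2) × (DH-1→DH-3) = (14846.4, -55122, -39596).
So ∂z/∂x = −n_x/n_z = 0.37495 and ∂z/∂y = −n_y/n_z = −1.39211.
Gradient magnitude |∇z| = √(a² + b²) = √(0.14059 + 1.93797) = 1.44172.
True dip = arctan(1.44172) = 55.3°, dipping toward NNW (azimuth ≈ 345°).

55.3°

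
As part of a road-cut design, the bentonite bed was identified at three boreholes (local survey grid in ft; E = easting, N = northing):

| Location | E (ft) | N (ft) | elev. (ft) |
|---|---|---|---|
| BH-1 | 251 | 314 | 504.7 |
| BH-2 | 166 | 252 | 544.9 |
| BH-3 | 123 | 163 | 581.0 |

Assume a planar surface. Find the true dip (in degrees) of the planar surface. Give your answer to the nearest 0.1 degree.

Let the plane be z = a·E + b·N + c.
BH-2−BH-1: −85a − 62b = 40.2;  BH-3−BH-1: −128a − 151b = 76.3.
Solving gives a = −0.27344, b = −0.27350.
Gradient magnitude |∇z| = √(a² + b²) = √(0.07477 + 0.07480) = 0.38675.
True dip = arctan(0.38675) = 21.1°, dipping toward NE (azimuth ≈ 045°).

21.1°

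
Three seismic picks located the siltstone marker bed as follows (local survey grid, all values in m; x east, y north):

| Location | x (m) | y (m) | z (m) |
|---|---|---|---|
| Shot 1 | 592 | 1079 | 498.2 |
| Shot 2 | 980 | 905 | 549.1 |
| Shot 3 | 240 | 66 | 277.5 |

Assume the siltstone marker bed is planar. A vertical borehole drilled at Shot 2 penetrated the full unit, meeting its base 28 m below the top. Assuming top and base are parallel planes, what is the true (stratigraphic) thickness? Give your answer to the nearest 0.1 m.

Two edge vectors: Shot 1→Shot 2 = (388, -174, 50.9), Shot 1→Shot 3 = (-352, -1013, -220.7).
Normal n = (Shot 1→Shot 2) × (Shot 1→Shot 3) = (89963.5, 67714.8, -454292).
So ∂z/∂x = −n_x/n_z = 0.19803 and ∂z/∂y = −n_y/n_z = 0.14906.
|∇z| = √(a²+b²) = 0.24786, so dip δ = arctan(0.24786) = 13.92°.
True thickness = vertical thickness × cos δ = 28 × cos 13.92° = 27.2 m.

27.2 m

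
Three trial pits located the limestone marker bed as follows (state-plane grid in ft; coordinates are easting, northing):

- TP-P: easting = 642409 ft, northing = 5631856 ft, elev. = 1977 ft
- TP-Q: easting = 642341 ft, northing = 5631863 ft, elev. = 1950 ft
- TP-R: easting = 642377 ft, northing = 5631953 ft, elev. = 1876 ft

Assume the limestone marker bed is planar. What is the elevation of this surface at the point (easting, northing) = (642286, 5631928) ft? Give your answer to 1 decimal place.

Two edge vectors: TP-P→TP-Q = (-68, 7, -27), TP-P→TP-R = (-32, 97, -101).
Normal n = (TP-P→TP-Q) × (TP-P→TP-R) = (1912, -6004, -6372).
So ∂z/∂easting = −n_x/n_z = 0.300062775 and ∂z/∂northing = −n_y/n_z = −0.942247332.
Intercept c from TP-P: 1977 − 192763.03 + 5306601.29 = 5115815.26.
At (642286, 5631928): z = 192726.1 − 5306669.1 + 5115815.26 = 1872.3 ft.

1872.3 ft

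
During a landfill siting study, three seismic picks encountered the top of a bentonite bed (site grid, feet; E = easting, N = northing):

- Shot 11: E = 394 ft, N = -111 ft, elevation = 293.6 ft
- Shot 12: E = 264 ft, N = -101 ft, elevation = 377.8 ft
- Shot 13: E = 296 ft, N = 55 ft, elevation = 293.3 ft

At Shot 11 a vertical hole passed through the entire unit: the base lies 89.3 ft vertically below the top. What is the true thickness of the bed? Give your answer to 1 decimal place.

Two edge vectors: Shot 11→Shot 12 = (-130, 10, 84.2), Shot 11→Shot 13 = (-98, 166, -0.3).
Normal n = (Shot 11→Shot 12) × (Shot 11→Shot 13) = (-13980.2, -8290.6, -20600).
So ∂z/∂E = −n_x/n_z = −0.67865 and ∂z/∂N = −n_y/n_z = −0.40246.
|∇z| = √(a²+b²) = 0.78901, so dip δ = arctan(0.78901) = 38.27°.
True thickness = vertical thickness × cos δ = 89.3 × cos 38.27° = 70.1 ft.

70.1 ft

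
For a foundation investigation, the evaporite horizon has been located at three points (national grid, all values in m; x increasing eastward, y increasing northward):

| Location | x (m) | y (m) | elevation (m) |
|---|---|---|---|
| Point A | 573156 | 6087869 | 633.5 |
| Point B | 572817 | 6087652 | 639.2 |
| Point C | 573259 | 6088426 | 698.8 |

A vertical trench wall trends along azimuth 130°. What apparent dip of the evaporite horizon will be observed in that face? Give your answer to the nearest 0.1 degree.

Two edge vectors: Point A→Point B = (-339, -217, 5.7), Point A→Point C = (103, 557, 65.3).
Normal n = (Point A→Point B) × (Point A→Point C) = (-17345, 22723.8, -166472).
So ∂z/∂x = −n_x/n_z = −0.10419 and ∂z/∂y = −n_y/n_z = 0.13650.
Unit vector along 130° is (sin 130°, cos 130°) = (0.7660, -0.6428).
Slope in that direction = a·(0.7660) + b·(-0.6428) = −0.16756.
Apparent dip = arctan|0.16756| = 9.5° (true dip is 9.7°, so apparent ≤ true as expected).

9.5°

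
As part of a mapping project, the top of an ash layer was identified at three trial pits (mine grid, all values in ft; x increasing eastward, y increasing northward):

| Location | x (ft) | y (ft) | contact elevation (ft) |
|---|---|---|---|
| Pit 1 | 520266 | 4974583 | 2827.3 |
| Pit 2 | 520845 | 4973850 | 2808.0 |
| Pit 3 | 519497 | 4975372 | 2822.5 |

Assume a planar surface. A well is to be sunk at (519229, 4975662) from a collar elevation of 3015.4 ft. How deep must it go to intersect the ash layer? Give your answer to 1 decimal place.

192.1 ft

Let the plane be z = a·x + b·y + c.
Pit 2−Pit 1: 579a − 733b = −19.3;  Pit 3−Pit 1: −769a + 789b = −4.8.
Solving gives a = 0.175449713, b = 0.164918668.
Then c = 2827.3 − a·520266 − b·4974583 = −908854.82.
At (519229, 4975662): z_contact = 91098.58 + 820579.55 − 908854.82 = 2823.31 ft.
Depth below ground = 3015.4 − 2823.31 = 192.1 ft.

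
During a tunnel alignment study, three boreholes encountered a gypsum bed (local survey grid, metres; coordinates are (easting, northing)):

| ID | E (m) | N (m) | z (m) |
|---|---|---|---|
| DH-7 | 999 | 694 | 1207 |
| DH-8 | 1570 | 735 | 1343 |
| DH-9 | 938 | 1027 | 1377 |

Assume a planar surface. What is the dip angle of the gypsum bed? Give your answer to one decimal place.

30.2°

Let the plane be z = a·E + b·N + c.
DH-8−DH-7: 571a + 41b = 136;  DH-9−DH-7: −61a + 333b = 170.
Solving gives a = 0.19891, b = 0.54695.
Gradient magnitude |∇z| = √(a² + b²) = √(0.03956 + 0.29915) = 0.58199.
True dip = arctan(0.58199) = 30.2°, dipping toward SSW (azimuth ≈ 200°).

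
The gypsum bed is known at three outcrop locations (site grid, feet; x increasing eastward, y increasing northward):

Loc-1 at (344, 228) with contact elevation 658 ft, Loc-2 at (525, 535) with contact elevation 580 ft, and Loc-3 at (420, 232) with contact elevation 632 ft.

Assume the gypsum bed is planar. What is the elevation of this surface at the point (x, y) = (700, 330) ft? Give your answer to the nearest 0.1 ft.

531.7 ft

Two edge vectors: Loc-1→Loc-2 = (181, 307, -78), Loc-1→Loc-3 = (76, 4, -26).
Normal n = (Loc-1→Loc-2) × (Loc-1→Loc-3) = (-7670, -1222, -22608).
So ∂z/∂x = −n_x/n_z = −0.33926 and ∂z/∂y = −n_y/n_z = −0.05405.
Intercept c from Loc-1: 658 + 116.71 + 12.32 = 787.03.
At (700, 330): z = −237.5 − 17.8 + 787.03 = 531.7 ft.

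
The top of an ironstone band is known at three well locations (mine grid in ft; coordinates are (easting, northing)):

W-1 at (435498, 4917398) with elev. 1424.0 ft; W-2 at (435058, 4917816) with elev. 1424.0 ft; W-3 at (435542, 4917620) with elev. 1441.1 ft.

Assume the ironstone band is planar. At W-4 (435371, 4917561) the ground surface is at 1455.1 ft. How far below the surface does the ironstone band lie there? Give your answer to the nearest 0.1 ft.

Two edge vectors: W-1→W-2 = (-440, 418, 0), W-1→W-3 = (44, 222, 17.1).
Normal n = (W-1→W-2) × (W-1→W-3) = (7147.8, 7524, -116072).
So ∂z/∂E = −n_x/n_z = 0.061580743 and ∂z/∂N = −n_y/n_z = 0.064821835.
Intercept c from W-1: 1424 − 26818.29 − 318754.76 = −344149.05.
At (435371, 4917561): z_contact = 26810.47 + 318765.33 − 344149.05 = 1426.75 ft.
Depth below ground = 1455.1 − 1426.75 = 28.4 ft.

28.4 ft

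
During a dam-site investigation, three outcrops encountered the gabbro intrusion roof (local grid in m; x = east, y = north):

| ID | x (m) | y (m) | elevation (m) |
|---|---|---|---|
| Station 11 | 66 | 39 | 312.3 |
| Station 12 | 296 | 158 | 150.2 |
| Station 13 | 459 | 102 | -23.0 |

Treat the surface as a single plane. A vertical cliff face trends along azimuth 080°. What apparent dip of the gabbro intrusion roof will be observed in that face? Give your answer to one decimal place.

Two edge vectors: Station 11→Station 12 = (230, 119, -162.1), Station 11→Station 13 = (393, 63, -335.3).
Normal n = (Station 11→Station 12) × (Station 11→Station 13) = (-29688.4, 13413.7, -32277).
So ∂z/∂x = −n_x/n_z = −0.91980 and ∂z/∂y = −n_y/n_z = 0.41558.
Unit vector along 080° is (sin 80°, cos 80°) = (0.9848, 0.1736).
Slope in that direction = a·(0.9848) + b·(0.1736) = −0.83366.
Apparent dip = arctan|0.83366| = 39.8° (true dip is 45.3°, so apparent ≤ true as expected).

39.8°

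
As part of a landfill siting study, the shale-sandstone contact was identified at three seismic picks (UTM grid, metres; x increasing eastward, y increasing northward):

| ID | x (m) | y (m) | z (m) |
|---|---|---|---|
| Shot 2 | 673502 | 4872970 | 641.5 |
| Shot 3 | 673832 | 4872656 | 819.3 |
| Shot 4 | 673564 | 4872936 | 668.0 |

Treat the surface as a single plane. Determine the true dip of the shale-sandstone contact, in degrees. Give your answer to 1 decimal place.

21.3°

Two edge vectors: Shot 2→Shot 3 = (330, -314, 177.8), Shot 2→Shot 4 = (62, -34, 26.5).
Normal n = (Shot 2→Shot 3) × (Shot 2→Shot 4) = (-2275.8, 2278.6, 8248).
So ∂z/∂x = −n_x/n_z = 0.27592 and ∂z/∂y = −n_y/n_z = −0.27626.
Gradient magnitude |∇z| = √(a² + b²) = √(0.07613 + 0.07632) = 0.39045.
True dip = arctan(0.39045) = 21.3°, dipping toward NW (azimuth ≈ 315°).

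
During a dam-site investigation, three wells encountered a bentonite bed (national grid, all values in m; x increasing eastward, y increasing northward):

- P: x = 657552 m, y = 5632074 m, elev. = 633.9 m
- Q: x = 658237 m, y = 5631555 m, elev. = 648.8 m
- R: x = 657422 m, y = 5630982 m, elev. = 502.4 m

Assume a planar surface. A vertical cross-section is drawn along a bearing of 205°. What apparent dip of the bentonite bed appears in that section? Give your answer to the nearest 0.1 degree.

Two edge vectors: P→Q = (685, -519, 14.9), P→R = (-130, -1092, -131.5).
Normal n = (P→Q) × (P→R) = (84519.3, 88140.5, -815490).
So ∂z/∂x = −n_x/n_z = 0.10364 and ∂z/∂y = −n_y/n_z = 0.10808.
Unit vector along 205° is (sin 205°, cos 205°) = (-0.4226, -0.9063).
Slope in that direction = a·(-0.4226) + b·(-0.9063) = −0.14176.
Apparent dip = arctan|0.14176| = 8.1° (true dip is 8.5°, so apparent ≤ true as expected).

8.1°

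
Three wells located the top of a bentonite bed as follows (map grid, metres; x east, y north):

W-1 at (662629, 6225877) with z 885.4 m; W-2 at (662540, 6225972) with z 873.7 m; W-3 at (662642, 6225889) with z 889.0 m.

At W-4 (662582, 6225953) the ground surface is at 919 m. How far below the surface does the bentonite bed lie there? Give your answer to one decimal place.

37.9 m

Two edge vectors: W-1→W-2 = (-89, 95, -11.7), W-1→W-3 = (13, 12, 3.6).
Normal n = (W-1→W-2) × (W-1→W-3) = (482.4, 168.3, -2303).
So ∂z/∂x = −n_x/n_z = 0.209465914 and ∂z/∂y = −n_y/n_z = 0.073078593.
Intercept c from W-1: 885.4 − 138798.19 − 454978.33 = −592891.12.
At (662582, 6225953): z_contact = 138788.34 + 454983.89 − 592891.12 = 881.11 m.
Depth below ground = 919 − 881.11 = 37.9 m.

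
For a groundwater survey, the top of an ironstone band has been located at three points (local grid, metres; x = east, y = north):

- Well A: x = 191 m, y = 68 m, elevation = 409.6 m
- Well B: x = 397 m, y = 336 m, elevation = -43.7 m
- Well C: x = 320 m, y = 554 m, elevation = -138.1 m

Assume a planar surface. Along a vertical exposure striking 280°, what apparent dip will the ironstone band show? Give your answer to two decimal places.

Two edge vectors: Well A→Well B = (206, 268, -453.3), Well A→Well C = (129, 486, -547.7).
Normal n = (Well A→Well B) × (Well A→Well C) = (73520.2, 54350.5, 65544).
So ∂z/∂x = −n_x/n_z = −1.12169 and ∂z/∂y = −n_y/n_z = −0.82922.
Unit vector along 280° is (sin 280°, cos 280°) = (-0.9848, 0.1736).
Slope in that direction = a·(-0.9848) + b·(0.1736) = 0.96066.
Apparent dip = arctan|0.96066| = 43.85° (true dip is 54.4°, so apparent ≤ true as expected).

43.85°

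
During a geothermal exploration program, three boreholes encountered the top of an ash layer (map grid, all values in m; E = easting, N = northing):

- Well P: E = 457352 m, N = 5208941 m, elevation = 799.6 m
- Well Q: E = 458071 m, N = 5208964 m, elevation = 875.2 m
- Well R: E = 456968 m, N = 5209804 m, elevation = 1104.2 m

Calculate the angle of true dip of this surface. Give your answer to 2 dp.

22.04°

Let the plane be z = a·E + b·N + c.
Well Q−Well P: 719a + 23b = 75.6;  Well R−Well P: −384a + 863b = 304.6.
Solving gives a = 0.09254, b = 0.39413.
Gradient magnitude |∇z| = √(a² + b²) = √(0.00856 + 0.15534) = 0.40485.
True dip = arctan(0.40485) = 22.04°, dipping toward SSW (azimuth ≈ 193°).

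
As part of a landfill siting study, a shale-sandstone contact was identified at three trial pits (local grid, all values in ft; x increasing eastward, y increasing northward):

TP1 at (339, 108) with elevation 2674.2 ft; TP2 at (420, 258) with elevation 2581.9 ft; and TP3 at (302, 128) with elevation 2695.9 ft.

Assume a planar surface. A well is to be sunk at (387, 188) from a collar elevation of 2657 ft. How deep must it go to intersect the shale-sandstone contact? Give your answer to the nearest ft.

Let the plane be z = a·x + b·y + c.
TP2−TP1: 81a + 150b = −92.3;  TP3−TP1: −37a + 20b = 21.7.
Solving gives a = −0.71144, b = −0.23116.
Then c = 2674.2 − a·339 − b·108 = 2940.34.
At (387, 188): z_contact = −275.3 − 43.5 + 2940.34 = 2621.6 ft.
Depth below ground = 2657 − 2621.6 = 35 ft.

35 ft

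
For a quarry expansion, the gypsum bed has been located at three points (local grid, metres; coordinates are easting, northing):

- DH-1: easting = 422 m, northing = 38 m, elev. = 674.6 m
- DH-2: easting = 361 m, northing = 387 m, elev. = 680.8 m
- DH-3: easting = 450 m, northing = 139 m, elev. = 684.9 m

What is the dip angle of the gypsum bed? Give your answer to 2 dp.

Two edge vectors: DH-1→DH-2 = (-61, 349, 6.2), DH-1→DH-3 = (28, 101, 10.3).
Normal n = (DH-1→DH-2) × (DH-1→DH-3) = (2968.5, 801.9, -15933).
So ∂z/∂easting = −n_x/n_z = 0.18631 and ∂z/∂northing = −n_y/n_z = 0.05033.
Gradient magnitude |∇z| = √(a² + b²) = √(0.03471 + 0.00253) = 0.19299.
True dip = arctan(0.19299) = 10.92°, dipping toward WSW (azimuth ≈ 255°).

10.92°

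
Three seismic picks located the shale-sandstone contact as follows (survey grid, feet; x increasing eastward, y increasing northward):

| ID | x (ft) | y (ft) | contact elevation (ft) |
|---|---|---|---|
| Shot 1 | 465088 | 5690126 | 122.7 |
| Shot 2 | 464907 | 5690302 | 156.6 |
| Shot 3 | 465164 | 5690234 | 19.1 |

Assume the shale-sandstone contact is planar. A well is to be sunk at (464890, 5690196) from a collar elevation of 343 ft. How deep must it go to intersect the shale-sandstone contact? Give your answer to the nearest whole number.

123 ft

Two edge vectors: Shot 1→Shot 2 = (-181, 176, 33.9), Shot 1→Shot 3 = (76, 108, -103.6).
Normal n = (Shot 1→Shot 2) × (Shot 1→Shot 3) = (-21894.8, -16175.2, -32924).
So ∂z/∂x = −n_x/n_z = −0.66501033 and ∂z/∂y = −n_y/n_z = −0.49128903.
Intercept c from Shot 1: 122.7 + 309288.32 + 2795496.48 = 3104907.50.
At (464890, 5690196): z_contact = −309156.7 − 2795530.9 + 3104907.50 = 220.0 ft.
Depth below ground = 343 − 220.0 = 123 ft.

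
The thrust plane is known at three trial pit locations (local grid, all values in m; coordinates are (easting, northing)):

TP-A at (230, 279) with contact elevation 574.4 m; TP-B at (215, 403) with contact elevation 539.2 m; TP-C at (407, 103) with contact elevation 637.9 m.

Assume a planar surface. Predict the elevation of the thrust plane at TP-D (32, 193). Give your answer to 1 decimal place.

Two edge vectors: TP-A→TP-B = (-15, 124, -35.2), TP-A→TP-C = (177, -176, 63.5).
Normal n = (TP-A→TP-B) × (TP-A→TP-C) = (1678.8, -5277.9, -19308).
So ∂z/∂E = −n_x/n_z = 0.08695 and ∂z/∂N = −n_y/n_z = −0.27335.
Intercept c from TP-A: 574.4 − 20.00 + 76.27 = 630.67.
At (32, 193): z = 2.8 − 52.8 + 630.67 = 580.7 m.

580.7 m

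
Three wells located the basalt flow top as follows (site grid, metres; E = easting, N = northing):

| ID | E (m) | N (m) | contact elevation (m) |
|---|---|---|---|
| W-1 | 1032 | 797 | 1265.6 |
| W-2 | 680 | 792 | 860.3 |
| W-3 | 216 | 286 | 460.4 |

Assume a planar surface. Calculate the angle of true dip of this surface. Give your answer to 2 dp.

Two edge vectors: W-1→W-2 = (-352, -5, -405.3), W-1→W-3 = (-816, -511, -805.2).
Normal n = (W-1→W-2) × (W-1→W-3) = (-203082.3, 47294.4, 175792).
So ∂z/∂E = −n_x/n_z = 1.15524 and ∂z/∂N = −n_y/n_z = −0.26904.
Gradient magnitude |∇z| = √(a² + b²) = √(1.33458 + 0.07238) = 1.18616.
True dip = arctan(1.18616) = 49.87°, dipping toward WNW (azimuth ≈ 283°).

49.87°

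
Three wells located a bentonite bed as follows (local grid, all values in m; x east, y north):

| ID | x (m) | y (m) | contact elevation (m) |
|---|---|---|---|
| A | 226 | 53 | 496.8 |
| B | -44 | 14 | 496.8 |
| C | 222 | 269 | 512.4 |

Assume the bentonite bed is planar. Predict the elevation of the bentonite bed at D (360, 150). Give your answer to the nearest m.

Let the plane be z = a·x + b·y + c.
B−A: −270a − 39b = 0;  C−A: −4a + 216b = 15.6.
Solving gives a = −0.01040, b = 0.07203.
Then c = 496.8 − a·226 − b·53 = 495.33.
At (360, 150): z = −3.7 + 10.8 + 495.33 = 502.4 m.

502 m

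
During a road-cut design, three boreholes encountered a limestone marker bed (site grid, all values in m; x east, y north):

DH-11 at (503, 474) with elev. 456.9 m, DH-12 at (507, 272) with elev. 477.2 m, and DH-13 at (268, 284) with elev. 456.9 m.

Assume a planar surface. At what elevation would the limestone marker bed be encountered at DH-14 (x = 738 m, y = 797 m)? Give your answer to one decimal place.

443.7 m

Let the plane be z = a·x + b·y + c.
DH-12−DH-11: 4a − 202b = 20.3;  DH-13−DH-11: −235a − 190b = 0.
Solving gives a = 0.07997, b = −0.09891.
Then c = 456.9 − a·503 − b·474 = 463.56.
At (738, 797): z = 59.0 − 78.8 + 463.56 = 443.7 m.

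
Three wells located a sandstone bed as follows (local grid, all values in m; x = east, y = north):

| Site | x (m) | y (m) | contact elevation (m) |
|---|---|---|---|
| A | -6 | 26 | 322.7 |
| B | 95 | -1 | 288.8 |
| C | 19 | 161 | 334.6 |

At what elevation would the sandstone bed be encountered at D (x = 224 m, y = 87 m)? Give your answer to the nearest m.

Two edge vectors: A→B = (101, -27, -33.9), A→C = (25, 135, 11.9).
Normal n = (A→B) × (A→C) = (4255.2, -2049.4, 14310).
So ∂z/∂x = −n_x/n_z = −0.29736 and ∂z/∂y = −n_y/n_z = 0.14321.
Intercept c from A: 322.7 − 1.78 − 3.72 = 317.19.
At (224, 87): z = −66.6 + 12.5 + 317.19 = 263.0 m.

263 m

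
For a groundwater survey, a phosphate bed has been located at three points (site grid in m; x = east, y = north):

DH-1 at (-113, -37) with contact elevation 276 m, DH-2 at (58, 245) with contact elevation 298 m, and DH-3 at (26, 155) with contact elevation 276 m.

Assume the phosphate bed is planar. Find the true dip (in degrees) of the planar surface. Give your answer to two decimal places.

39.32°

Two edge vectors: DH-1→DH-2 = (171, 282, 22), DH-1→DH-3 = (139, 192, 0).
Normal n = (DH-1→DH-2) × (DH-1→DH-3) = (-4224, 3058, -6366).
So ∂z/∂x = −n_x/n_z = −0.66352 and ∂z/∂y = −n_y/n_z = 0.48036.
Gradient magnitude |∇z| = √(a² + b²) = √(0.44027 + 0.23075) = 0.81916.
True dip = arctan(0.81916) = 39.32°, dipping toward SE (azimuth ≈ 126°).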